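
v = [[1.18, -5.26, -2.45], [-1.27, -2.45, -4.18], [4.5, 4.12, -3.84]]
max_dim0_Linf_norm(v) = 5.26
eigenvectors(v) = [[-0.85+0.00j, (0.08-0.44j), (0.08+0.44j)],[(0.43+0j), (-0.05-0.52j), -0.05+0.52j],[(-0.3+0j), -0.73+0.00j, (-0.73-0j)]]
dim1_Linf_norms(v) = [5.26, 4.18, 4.5]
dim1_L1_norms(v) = [8.89, 7.9, 12.46]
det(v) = 141.82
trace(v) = -5.11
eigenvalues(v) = [(2.98+0j), (-4.04+5.59j), (-4.04-5.59j)]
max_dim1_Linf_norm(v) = 5.26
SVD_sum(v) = [[-1.76, -4.11, -0.2],[-1.16, -2.7, -0.13],[2.12, 4.94, 0.24]] + [[1.57, -0.52, -3.06], [1.57, -0.52, -3.06], [2.16, -0.72, -4.21]] + [[1.37, -0.63, 0.81],  [-1.68, 0.77, -0.99],  [0.22, -0.10, 0.13]]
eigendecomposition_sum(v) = [[(2+0j), -1.70+0.00j, 0.32+0.00j],[-1.01+0.00j, (0.86+0j), (-0.16+0j)],[0.71+0.00j, -0.60+0.00j, 0.11+0.00j]] + [[(-0.41+1.1j), (-1.78+1.14j), -1.39-1.46j], [(-0.13+1.36j), -1.66+1.83j, (-2.01-1.22j)], [1.90+0.36j, (2.36+2.57j), (-1.98+2.67j)]] + [[-0.41-1.10j,  -1.78-1.14j,  (-1.39+1.46j)], [(-0.13-1.36j),  (-1.66-1.83j),  (-2.01+1.22j)], [(1.9-0.36j),  (2.36-2.57j),  -1.98-2.67j]]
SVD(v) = [[-0.59, 0.51, -0.63],[-0.39, 0.51, 0.77],[0.71, 0.70, -0.10]] @ diag([7.590575384881652, 6.862218599469507, 2.72275985344348]) @ [[0.39, 0.92, 0.04], [0.45, -0.15, -0.88], [-0.80, 0.37, -0.47]]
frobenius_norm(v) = 10.59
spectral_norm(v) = 7.59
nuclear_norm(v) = 17.18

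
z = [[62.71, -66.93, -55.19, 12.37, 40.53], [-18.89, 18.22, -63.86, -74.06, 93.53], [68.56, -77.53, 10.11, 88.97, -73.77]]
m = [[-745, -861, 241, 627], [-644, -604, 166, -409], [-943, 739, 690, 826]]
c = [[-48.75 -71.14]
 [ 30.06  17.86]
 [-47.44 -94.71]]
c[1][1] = 17.86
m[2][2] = 690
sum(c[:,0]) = -66.13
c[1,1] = 17.86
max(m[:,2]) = 690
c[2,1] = -94.71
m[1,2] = 166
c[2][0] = -47.44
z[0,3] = 12.37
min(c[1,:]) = 17.86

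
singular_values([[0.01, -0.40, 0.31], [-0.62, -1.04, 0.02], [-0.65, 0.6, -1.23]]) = [1.61, 1.2, 0.0]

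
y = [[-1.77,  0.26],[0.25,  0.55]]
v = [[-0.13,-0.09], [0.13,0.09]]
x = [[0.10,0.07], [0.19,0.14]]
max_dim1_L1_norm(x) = 0.33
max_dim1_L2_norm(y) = 1.79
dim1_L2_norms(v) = [0.16, 0.16]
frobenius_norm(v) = 0.22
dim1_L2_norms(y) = [1.79, 0.6]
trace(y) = -1.22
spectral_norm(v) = 0.22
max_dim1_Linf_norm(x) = 0.19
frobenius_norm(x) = 0.27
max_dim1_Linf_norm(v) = 0.13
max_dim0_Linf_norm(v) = 0.13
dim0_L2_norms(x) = [0.21, 0.16]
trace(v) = -0.04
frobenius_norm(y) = 1.89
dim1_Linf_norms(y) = [1.77, 0.55]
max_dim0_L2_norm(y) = 1.79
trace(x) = 0.24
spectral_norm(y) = 1.80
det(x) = 0.00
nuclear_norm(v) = 0.22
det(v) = 0.00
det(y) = -1.04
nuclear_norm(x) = 0.27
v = y @ x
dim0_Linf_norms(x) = [0.19, 0.14]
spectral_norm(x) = 0.27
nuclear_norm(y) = 2.38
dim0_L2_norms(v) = [0.18, 0.13]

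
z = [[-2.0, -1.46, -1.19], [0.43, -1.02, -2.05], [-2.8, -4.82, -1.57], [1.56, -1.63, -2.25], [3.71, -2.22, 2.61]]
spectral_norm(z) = 6.74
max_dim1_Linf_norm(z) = 4.82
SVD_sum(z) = [[-1.48, -1.77, -1.35], [-0.82, -0.97, -0.74], [-3.07, -3.66, -2.79], [-0.75, -0.89, -0.68], [1.06, 1.26, 0.96]] + [[-0.35, 0.38, -0.11], [0.39, -0.42, 0.12], [0.84, -0.91, 0.27], [1.15, -1.24, 0.37], [3.06, -3.30, 0.97]] + [[-0.16, -0.07, 0.27], [0.86, 0.37, -1.43], [-0.57, -0.25, 0.95], [1.16, 0.50, -1.94], [-0.41, -0.18, 0.68]]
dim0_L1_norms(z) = [10.5, 11.15, 9.67]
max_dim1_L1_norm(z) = 9.19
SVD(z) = [[-0.40, -0.1, -0.1], [-0.22, 0.11, 0.53], [-0.82, 0.25, -0.35], [-0.20, 0.34, 0.72], [0.28, 0.9, -0.25]] @ diag([6.738101580119058, 5.142532294383242, 3.212903468394664]) @ [[0.55, 0.66, 0.5], [0.66, -0.72, 0.21], [0.50, 0.22, -0.84]]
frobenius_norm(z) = 9.06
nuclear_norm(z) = 15.09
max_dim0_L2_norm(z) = 5.83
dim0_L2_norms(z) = [5.31, 5.83, 4.47]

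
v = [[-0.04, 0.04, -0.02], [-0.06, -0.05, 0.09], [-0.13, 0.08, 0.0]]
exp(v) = [[0.96, 0.04, -0.02], [-0.06, 0.95, 0.09], [-0.13, 0.08, 1.00]]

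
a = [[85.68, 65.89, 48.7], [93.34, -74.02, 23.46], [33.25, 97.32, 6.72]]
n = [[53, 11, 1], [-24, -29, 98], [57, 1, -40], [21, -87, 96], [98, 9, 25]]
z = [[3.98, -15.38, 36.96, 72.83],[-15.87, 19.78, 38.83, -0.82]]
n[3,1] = -87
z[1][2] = 38.83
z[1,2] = 38.83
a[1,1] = -74.02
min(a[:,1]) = -74.02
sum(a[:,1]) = 89.19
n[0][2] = 1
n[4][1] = 9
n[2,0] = 57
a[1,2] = 23.46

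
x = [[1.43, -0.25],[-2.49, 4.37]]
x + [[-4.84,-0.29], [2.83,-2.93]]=[[-3.41,-0.54], [0.34,1.44]]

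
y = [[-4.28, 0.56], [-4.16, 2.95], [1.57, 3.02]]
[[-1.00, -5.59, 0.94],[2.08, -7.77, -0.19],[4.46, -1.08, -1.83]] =y@[[0.40, 1.18, -0.28], [1.27, -0.97, -0.46]]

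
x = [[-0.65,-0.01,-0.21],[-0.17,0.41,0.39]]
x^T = [[-0.65, -0.17], [-0.01, 0.41], [-0.21, 0.39]]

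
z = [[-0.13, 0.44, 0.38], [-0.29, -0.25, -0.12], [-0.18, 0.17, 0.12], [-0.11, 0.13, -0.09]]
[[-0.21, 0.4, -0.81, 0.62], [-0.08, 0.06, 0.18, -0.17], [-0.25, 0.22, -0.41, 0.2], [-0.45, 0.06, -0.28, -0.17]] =z @ [[0.97, -0.64, 0.75, -0.06], [-1.54, 0.28, -1.56, -0.11], [1.57, 0.5, -0.08, 1.75]]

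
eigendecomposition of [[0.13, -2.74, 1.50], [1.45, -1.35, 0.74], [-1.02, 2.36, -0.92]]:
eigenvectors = [[0.76+0.00j, (0.76-0j), 0.08+0.00j],[0.14-0.39j, 0.14+0.39j, 0.48+0.00j],[-0.42+0.29j, -0.42-0.29j, (0.88+0j)]]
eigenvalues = [(-1.2+1.97j), (-1.2-1.97j), (0.26+0j)]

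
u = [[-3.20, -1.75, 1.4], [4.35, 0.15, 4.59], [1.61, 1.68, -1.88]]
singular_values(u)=[6.51, 4.67, 0.27]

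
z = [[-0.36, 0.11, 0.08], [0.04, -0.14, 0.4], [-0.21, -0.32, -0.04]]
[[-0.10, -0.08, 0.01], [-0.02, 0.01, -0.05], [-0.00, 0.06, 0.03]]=z @[[0.21,0.12,-0.07], [-0.11,-0.27,-0.04], [-0.12,-0.09,-0.12]]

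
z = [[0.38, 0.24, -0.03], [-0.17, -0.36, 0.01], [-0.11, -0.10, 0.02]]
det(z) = -0.00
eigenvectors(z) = [[-0.94, -0.32, 0.09], [0.24, 0.93, -0.01], [0.26, 0.18, 1.00]]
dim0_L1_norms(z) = [0.66, 0.7, 0.06]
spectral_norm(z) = 0.60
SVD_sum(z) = [[0.30,  0.31,  -0.02], [-0.26,  -0.27,  0.02], [-0.10,  -0.11,  0.01]] + [[0.08, -0.07, -0.01],  [0.09, -0.09, -0.01],  [-0.01, 0.01, 0.0]] + [[0.00, -0.00, 0.00], [-0.0, 0.0, -0.0], [0.0, -0.0, 0.01]]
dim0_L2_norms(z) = [0.43, 0.44, 0.04]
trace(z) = 0.04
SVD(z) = [[-0.73, -0.64, 0.23], [0.63, -0.77, -0.11], [0.25, 0.06, 0.97]] @ diag([0.5965871567363425, 0.1672014987237726, 0.01128819036741707]) @ [[-0.69, -0.72, 0.06], [-0.71, 0.70, 0.08], [0.09, -0.01, 1.00]]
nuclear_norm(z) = 0.78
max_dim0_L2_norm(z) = 0.44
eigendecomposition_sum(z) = [[0.35, 0.13, -0.03], [-0.09, -0.03, 0.01], [-0.1, -0.04, 0.01]] + [[0.03, 0.11, -0.0], [-0.08, -0.33, 0.00], [-0.02, -0.06, 0.00]] + [[0.00, -0.0, 0.0], [-0.00, 0.00, -0.0], [0.0, -0.00, 0.01]]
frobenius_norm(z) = 0.62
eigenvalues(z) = [0.33, -0.3, 0.01]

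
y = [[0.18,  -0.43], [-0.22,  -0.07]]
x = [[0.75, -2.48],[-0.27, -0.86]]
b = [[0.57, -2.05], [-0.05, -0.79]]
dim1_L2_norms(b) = [2.13, 0.79]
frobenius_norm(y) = 0.52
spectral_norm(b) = 2.26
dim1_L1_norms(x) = [3.23, 1.13]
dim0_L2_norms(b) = [0.57, 2.2]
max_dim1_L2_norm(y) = 0.47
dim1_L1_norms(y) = [0.61, 0.29]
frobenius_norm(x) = 2.74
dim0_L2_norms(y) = [0.28, 0.44]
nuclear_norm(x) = 3.19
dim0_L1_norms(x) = [1.02, 3.34]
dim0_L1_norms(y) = [0.4, 0.5]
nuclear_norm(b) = 2.50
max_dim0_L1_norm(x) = 3.34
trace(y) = 0.11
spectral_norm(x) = 2.70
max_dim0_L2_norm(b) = 2.2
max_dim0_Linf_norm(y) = 0.43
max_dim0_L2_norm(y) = 0.44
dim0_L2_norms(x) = [0.8, 2.62]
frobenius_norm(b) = 2.27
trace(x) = -0.11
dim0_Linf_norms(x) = [0.75, 2.48]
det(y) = -0.11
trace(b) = -0.22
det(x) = -1.31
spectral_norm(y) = 0.47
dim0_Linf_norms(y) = [0.22, 0.43]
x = b + y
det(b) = -0.55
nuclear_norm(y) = 0.70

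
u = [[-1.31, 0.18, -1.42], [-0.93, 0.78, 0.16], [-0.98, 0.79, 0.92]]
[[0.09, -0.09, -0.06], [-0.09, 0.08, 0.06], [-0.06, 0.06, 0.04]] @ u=[[0.02, -0.10, -0.2],[-0.02, 0.09, 0.2],[-0.02, 0.07, 0.13]]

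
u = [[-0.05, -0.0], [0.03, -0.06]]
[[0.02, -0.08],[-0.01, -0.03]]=u@[[-0.42, 1.57], [-0.07, 1.29]]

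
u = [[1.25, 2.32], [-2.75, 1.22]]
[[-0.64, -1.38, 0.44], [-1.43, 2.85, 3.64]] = u @[[0.32, -1.05, -1.00], [-0.45, -0.03, 0.73]]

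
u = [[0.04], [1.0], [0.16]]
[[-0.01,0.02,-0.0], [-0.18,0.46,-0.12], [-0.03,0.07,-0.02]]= u@ [[-0.18, 0.46, -0.12]]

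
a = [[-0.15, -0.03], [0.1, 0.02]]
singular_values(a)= [0.18, 0.0]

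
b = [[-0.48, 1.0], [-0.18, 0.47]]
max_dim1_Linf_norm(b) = 1.0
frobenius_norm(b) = 1.22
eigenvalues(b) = [-0.22, 0.21]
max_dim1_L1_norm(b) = 1.48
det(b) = -0.05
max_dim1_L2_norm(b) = 1.11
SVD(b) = [[-0.91, -0.41], [-0.41, 0.91]] @ diag([1.2174962851678233, 0.03745391304722903]) @ [[0.42, -0.91], [0.91, 0.42]]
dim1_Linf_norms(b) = [1.0, 0.47]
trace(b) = -0.01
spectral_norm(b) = 1.22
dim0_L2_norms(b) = [0.51, 1.1]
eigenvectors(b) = [[-0.97, -0.82],[-0.25, -0.57]]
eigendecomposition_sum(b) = [[-0.35, 0.51],[-0.09, 0.13]] + [[-0.13, 0.49],[-0.09, 0.34]]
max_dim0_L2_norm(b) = 1.1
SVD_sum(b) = [[-0.47, 1.01], [-0.21, 0.46]] + [[-0.01,-0.01], [0.03,0.01]]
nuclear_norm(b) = 1.25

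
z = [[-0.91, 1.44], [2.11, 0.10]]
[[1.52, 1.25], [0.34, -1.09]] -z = [[2.43, -0.19], [-1.77, -1.19]]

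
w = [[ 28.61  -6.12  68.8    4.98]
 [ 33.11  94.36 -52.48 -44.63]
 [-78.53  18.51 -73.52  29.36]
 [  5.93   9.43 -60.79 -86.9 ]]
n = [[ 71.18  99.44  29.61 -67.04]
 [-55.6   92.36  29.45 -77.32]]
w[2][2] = -73.52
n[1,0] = -55.6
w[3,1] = 9.43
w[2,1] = 18.51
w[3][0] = 5.93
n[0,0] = 71.18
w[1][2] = -52.48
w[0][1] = -6.12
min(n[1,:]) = -77.32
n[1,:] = [-55.6, 92.36, 29.45, -77.32]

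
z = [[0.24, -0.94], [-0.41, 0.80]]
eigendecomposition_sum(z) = [[-0.11, -0.11], [-0.05, -0.05]] + [[0.35,-0.83], [-0.36,0.85]]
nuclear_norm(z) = 1.46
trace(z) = 1.04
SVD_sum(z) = [[0.33, -0.91], [-0.31, 0.84]] + [[-0.09, -0.03],[-0.10, -0.04]]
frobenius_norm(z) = 1.32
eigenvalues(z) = [-0.16, 1.2]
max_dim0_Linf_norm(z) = 0.94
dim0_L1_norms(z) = [0.65, 1.74]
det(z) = -0.19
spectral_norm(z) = 1.31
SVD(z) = [[-0.73, 0.68],[0.68, 0.73]] @ diag([1.3144010181962749, 0.14713926520339946]) @ [[-0.35, 0.94], [-0.94, -0.35]]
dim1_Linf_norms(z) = [0.94, 0.8]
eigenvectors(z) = [[-0.92, 0.7], [-0.39, -0.71]]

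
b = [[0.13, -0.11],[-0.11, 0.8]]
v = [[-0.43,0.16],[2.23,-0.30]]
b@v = [[-0.30, 0.05],  [1.83, -0.26]]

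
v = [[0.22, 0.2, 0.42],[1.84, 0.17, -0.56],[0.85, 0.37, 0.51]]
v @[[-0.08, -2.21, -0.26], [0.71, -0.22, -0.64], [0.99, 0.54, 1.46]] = [[0.54, -0.30, 0.43], [-0.58, -4.41, -1.40], [0.70, -1.68, 0.29]]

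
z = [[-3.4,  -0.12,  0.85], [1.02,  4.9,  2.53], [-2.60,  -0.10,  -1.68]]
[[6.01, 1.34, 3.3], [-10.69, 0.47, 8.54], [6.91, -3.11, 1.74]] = z @ [[-1.97, 0.08, -0.95], [-1.26, -0.84, 1.77], [-0.99, 1.78, 0.33]]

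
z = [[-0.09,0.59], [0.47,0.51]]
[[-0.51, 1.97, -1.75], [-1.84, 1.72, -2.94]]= z@[[-2.54, 0.03, -2.60], [-1.26, 3.34, -3.36]]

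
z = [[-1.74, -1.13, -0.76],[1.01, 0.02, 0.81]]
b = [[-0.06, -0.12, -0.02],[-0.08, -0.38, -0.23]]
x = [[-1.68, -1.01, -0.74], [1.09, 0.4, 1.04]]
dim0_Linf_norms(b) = [0.08, 0.38, 0.23]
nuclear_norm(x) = 3.06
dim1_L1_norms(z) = [3.63, 1.84]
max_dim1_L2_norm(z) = 2.21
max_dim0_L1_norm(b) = 0.5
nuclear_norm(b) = 0.53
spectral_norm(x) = 2.56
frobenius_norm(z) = 2.56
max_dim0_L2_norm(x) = 2.0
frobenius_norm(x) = 2.61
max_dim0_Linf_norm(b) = 0.38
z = x + b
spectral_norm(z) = 2.48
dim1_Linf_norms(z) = [1.74, 1.01]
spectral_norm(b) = 0.47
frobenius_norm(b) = 0.47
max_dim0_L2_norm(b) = 0.4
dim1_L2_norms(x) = [2.1, 1.56]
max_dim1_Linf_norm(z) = 1.74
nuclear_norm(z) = 3.11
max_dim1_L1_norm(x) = 3.43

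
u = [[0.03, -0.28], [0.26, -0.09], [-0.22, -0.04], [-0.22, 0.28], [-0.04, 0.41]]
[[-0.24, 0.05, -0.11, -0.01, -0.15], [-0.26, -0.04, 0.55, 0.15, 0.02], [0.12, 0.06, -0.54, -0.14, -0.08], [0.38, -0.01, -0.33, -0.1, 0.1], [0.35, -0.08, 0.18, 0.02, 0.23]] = u @ [[-0.71,-0.23,2.34,0.60,0.27], [0.79,-0.21,0.66,0.1,0.58]]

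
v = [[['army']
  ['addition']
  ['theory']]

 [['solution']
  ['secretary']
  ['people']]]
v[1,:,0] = ['solution', 'secretary', 'people']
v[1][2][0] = 'people'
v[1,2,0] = 'people'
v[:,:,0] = [['army', 'addition', 'theory'], ['solution', 'secretary', 'people']]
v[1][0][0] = 'solution'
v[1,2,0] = 'people'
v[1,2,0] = 'people'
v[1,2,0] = 'people'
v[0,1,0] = 'addition'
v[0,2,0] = 'theory'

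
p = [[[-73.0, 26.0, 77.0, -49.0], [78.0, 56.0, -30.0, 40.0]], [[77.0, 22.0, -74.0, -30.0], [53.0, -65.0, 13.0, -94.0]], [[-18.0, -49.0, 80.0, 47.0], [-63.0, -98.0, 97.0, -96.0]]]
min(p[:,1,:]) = -98.0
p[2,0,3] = 47.0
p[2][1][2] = 97.0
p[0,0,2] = 77.0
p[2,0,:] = [-18.0, -49.0, 80.0, 47.0]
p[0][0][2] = 77.0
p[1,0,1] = 22.0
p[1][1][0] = 53.0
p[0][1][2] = -30.0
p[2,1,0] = -63.0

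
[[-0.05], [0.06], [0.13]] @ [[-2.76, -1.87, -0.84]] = [[0.14, 0.09, 0.04], [-0.17, -0.11, -0.05], [-0.36, -0.24, -0.11]]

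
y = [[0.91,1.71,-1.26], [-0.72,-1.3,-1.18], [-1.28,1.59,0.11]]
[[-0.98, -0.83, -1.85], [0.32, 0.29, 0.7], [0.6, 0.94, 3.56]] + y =[[-0.07, 0.88, -3.11], [-0.4, -1.01, -0.48], [-0.68, 2.53, 3.67]]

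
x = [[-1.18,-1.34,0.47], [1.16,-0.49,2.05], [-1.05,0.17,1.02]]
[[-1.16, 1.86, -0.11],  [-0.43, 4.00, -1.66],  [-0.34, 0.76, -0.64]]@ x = [[3.64, 0.62, 3.16], [6.89, -1.67, 6.3], [1.95, -0.03, 0.75]]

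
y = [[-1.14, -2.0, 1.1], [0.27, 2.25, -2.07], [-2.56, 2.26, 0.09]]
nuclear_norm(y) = 7.97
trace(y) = 1.20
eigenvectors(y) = [[0.64+0.00j,(-0.15-0.3j),(-0.15+0.3j)], [0.36+0.00j,(0.19+0.53j),(0.19-0.53j)], [(0.68+0j),(0.75+0j),(0.75-0j)]]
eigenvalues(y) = [(-1.12+0j), (1.16+2.61j), (1.16-2.61j)]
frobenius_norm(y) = 5.25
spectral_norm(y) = 4.25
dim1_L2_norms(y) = [2.55, 3.07, 3.42]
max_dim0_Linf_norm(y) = 2.56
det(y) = -9.11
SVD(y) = [[0.49, 0.47, -0.74],[-0.67, -0.34, -0.66],[-0.56, 0.82, 0.15]] @ diag([4.247177551800116, 3.008794723540161, 0.7126269396269488]) @ [[0.16, -0.88, 0.44], [-0.90, 0.05, 0.43], [0.40, 0.47, 0.79]]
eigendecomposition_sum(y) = [[-0.81+0.00j, (-0.46+0j), (-0.04-0j)], [-0.46+0.00j, (-0.26+0j), (-0.02-0j)], [(-0.86+0j), -0.48+0.00j, -0.04-0.00j]] + [[-0.16+0.50j, (-0.77-0.3j), 0.57-0.31j], [0.37-0.81j, (1.25+0.64j), -1.02+0.42j], [-0.85-0.83j, 1.37-1.28j, 0.07+1.47j]] + [[(-0.16-0.5j), -0.77+0.30j, (0.57+0.31j)], [0.37+0.81j, 1.25-0.64j, -1.02-0.42j], [(-0.85+0.83j), 1.37+1.28j, 0.07-1.47j]]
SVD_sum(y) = [[0.34, -1.82, 0.91], [-0.47, 2.52, -1.26], [-0.39, 2.09, -1.05]] + [[-1.27, 0.07, 0.6], [0.92, -0.05, -0.44], [-2.21, 0.12, 1.05]] + [[-0.21,-0.25,-0.41],[-0.19,-0.22,-0.37],[0.04,0.05,0.08]]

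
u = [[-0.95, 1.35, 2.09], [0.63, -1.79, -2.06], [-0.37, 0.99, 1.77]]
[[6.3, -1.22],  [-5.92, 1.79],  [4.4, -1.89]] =u @[[-1.92, -1.95],[0.65, 0.03],[1.72, -1.49]]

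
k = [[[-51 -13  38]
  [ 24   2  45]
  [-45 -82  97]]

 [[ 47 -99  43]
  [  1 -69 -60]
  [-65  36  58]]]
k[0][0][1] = -13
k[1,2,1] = 36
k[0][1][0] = 24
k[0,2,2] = 97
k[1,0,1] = -99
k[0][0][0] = -51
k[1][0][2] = 43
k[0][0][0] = -51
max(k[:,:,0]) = 47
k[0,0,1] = -13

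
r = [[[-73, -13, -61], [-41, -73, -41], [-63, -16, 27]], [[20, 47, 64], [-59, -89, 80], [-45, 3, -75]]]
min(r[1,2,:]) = -75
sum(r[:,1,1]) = -162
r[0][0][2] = -61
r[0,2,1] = -16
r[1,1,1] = -89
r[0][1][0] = -41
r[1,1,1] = -89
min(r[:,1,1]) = -89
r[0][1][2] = -41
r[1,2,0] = -45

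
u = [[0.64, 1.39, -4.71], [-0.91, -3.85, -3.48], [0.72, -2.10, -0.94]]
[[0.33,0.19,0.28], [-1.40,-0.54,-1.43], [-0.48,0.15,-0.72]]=u@[[0.20, 0.35, 0.02], [0.28, 0.04, 0.33], [0.04, 0.02, 0.04]]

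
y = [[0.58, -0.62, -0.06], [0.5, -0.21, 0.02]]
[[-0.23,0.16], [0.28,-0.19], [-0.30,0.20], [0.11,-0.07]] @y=[[-0.05, 0.11, 0.02], [0.07, -0.13, -0.02], [-0.07, 0.14, 0.02], [0.03, -0.05, -0.01]]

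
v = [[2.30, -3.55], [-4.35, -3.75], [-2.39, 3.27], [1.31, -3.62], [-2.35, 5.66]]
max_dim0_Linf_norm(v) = 5.66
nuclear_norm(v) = 14.99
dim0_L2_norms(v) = [6.1, 9.08]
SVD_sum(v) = [[1.34, -3.88],[0.69, -2.01],[-1.26, 3.66],[1.25, -3.64],[-1.99, 5.78]] + [[0.96, 0.33],[-5.04, -1.74],[-1.13, -0.39],[0.06, 0.02],[-0.36, -0.12]]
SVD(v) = [[-0.44, 0.18], [-0.23, -0.96], [0.41, -0.21], [-0.41, 0.01], [0.65, -0.07]] @ diag([9.412579134552669, 5.573549500613027]) @ [[-0.33, 0.95],  [0.95, 0.33]]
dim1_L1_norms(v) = [5.85, 8.1, 5.66, 4.93, 8.01]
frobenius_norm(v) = 10.94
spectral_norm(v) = 9.41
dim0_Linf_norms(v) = [4.35, 5.66]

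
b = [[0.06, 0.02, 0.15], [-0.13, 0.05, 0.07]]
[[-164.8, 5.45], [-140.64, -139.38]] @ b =[[-10.6, -3.02, -24.34],[9.68, -9.78, -30.85]]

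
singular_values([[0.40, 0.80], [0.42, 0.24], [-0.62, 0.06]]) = [1.05, 0.57]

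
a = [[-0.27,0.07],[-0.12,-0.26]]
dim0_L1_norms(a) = [0.39, 0.33]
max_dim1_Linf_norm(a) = 0.27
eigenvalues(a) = [(-0.26+0.09j), (-0.26-0.09j)]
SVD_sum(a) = [[-0.17, -0.1], [-0.2, -0.11]] + [[-0.1, 0.17],[0.08, -0.15]]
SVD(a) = [[-0.65, -0.76], [-0.76, 0.65]] @ diag([0.30700886277314887, 0.25601866763722103]) @ [[0.87, 0.49], [0.49, -0.87]]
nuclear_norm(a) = 0.56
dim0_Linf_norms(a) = [0.27, 0.26]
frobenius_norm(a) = 0.40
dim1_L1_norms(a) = [0.34, 0.38]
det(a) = 0.08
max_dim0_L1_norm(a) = 0.39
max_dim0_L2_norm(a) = 0.3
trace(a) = -0.53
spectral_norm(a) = 0.31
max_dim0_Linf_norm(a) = 0.27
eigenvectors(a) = [[-0.03+0.61j, (-0.03-0.61j)], [(-0.79+0j), (-0.79-0j)]]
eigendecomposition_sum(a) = [[-0.14+0.04j,0.04+0.10j],  [(-0.06-0.17j),-0.13+0.05j]] + [[(-0.14-0.04j), 0.04-0.10j],  [(-0.06+0.17j), -0.13-0.05j]]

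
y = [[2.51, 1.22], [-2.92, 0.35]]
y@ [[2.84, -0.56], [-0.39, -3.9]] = [[6.65, -6.16], [-8.43, 0.27]]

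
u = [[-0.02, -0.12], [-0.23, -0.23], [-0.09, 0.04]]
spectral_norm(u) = 0.34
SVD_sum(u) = [[-0.07, -0.07],  [-0.22, -0.24],  [-0.02, -0.02]] + [[0.05, -0.05], [-0.01, 0.01], [-0.07, 0.06]]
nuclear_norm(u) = 0.46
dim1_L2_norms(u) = [0.12, 0.33, 0.1]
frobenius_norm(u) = 0.36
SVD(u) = [[-0.3, 0.58], [-0.95, -0.10], [-0.09, -0.81]] @ diag([0.34203190283283375, 0.11538707659244578]) @ [[0.68, 0.73], [0.73, -0.68]]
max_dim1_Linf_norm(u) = 0.23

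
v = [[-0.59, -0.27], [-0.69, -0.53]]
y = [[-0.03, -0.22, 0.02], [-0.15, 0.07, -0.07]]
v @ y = [[0.06, 0.11, 0.01],[0.1, 0.11, 0.02]]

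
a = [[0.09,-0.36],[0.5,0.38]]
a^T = [[0.09,0.50], [-0.36,0.38]]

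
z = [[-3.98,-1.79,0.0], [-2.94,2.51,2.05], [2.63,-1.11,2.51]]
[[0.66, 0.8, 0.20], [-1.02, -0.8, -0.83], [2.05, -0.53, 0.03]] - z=[[4.64, 2.59, 0.20], [1.92, -3.31, -2.88], [-0.58, 0.58, -2.48]]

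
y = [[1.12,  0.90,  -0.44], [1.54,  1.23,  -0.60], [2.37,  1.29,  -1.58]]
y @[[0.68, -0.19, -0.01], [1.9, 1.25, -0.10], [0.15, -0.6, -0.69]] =[[2.41, 1.18, 0.2],  [3.29, 1.60, 0.28],  [3.83, 2.11, 0.94]]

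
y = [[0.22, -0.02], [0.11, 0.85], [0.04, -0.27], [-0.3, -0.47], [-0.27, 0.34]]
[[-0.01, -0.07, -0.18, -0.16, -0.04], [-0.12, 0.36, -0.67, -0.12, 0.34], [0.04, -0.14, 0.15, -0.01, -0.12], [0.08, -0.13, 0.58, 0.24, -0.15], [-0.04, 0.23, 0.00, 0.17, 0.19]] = y@[[-0.04,-0.28,-0.86,-0.71,-0.16], [-0.14,0.46,-0.68,-0.05,0.42]]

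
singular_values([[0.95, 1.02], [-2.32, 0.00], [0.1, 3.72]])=[3.88, 2.47]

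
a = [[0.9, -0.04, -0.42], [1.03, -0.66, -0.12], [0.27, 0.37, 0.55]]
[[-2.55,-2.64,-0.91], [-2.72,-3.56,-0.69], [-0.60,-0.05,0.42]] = a @ [[-2.69, -2.67, -0.54], [-0.14, 1.14, 0.02], [0.33, 0.45, 1.01]]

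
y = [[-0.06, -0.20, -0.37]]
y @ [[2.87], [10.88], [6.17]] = [[-4.63]]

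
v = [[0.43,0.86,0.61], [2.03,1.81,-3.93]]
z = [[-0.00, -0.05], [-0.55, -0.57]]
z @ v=[[-0.1, -0.09, 0.20], [-1.39, -1.50, 1.90]]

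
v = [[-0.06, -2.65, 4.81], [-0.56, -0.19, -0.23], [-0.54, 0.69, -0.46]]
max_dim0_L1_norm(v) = 5.5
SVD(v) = [[0.99, 0.11, 0.07],[-0.02, 0.66, -0.75],[-0.13, 0.74, 0.66]] @ diag([5.542089833902442, 0.7839722079372687, 0.4633873651030677]) @ [[0.0, -0.49, 0.87], [-0.99, 0.11, 0.07], [0.13, 0.87, 0.49]]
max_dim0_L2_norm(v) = 4.84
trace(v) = -0.71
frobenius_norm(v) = 5.62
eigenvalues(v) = [(0.2+1.34j), (0.2-1.34j), (-1.1+0j)]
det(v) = -2.01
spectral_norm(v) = 5.54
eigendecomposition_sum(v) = [[0.09+0.52j, (-0.53-0.91j), (1.81+0.48j)], [(-0.2-0.07j), (0.42-0.02j), -0.50+0.56j], [-0.25+0.02j, 0.46-0.21j, (-0.31+0.83j)]] + [[(0.09-0.52j), -0.53+0.91j, 1.81-0.48j], [(-0.2+0.07j), 0.42+0.02j, (-0.5-0.56j)], [(-0.25-0.02j), 0.46+0.21j, (-0.31-0.83j)]] + [[-0.24-0.00j, (-1.59-0j), 1.20+0.00j], [(-0.15-0j), (-1.04-0j), 0.78+0.00j], [-0.03-0.00j, -0.23-0.00j, 0.17+0.00j]]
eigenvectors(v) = [[0.85+0.00j, (0.85-0j), (-0.83+0j)], [(-0.16+0.3j), -0.16-0.30j, -0.54+0.00j], [(-0.04+0.4j), (-0.04-0.4j), -0.12+0.00j]]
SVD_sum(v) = [[0.02, -2.69, 4.79], [-0.00, 0.05, -0.1], [-0.00, 0.36, -0.65]] + [[-0.09, 0.01, 0.01], [-0.52, 0.06, 0.03], [-0.58, 0.06, 0.04]] + [[0.0, 0.03, 0.02], [-0.04, -0.30, -0.17], [0.04, 0.26, 0.15]]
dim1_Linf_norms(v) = [4.81, 0.56, 0.69]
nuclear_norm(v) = 6.79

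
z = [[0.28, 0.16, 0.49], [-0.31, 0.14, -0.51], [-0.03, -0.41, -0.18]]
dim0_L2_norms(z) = [0.42, 0.46, 0.73]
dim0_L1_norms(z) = [0.62, 0.71, 1.18]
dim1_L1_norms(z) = [0.93, 0.96, 0.62]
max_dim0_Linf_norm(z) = 0.51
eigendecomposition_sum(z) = [[0.1, -0.10, 0.14], [-0.25, 0.25, -0.35], [0.14, -0.14, 0.19]] + [[0.05, 0.03, 0.03], [0.01, 0.01, 0.01], [-0.03, -0.02, -0.02]] + [[0.13, 0.23, 0.32], [-0.07, -0.12, -0.17], [-0.14, -0.25, -0.36]]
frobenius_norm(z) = 0.96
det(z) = -0.01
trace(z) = 0.24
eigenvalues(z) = [0.55, 0.04, -0.35]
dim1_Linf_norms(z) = [0.49, 0.51, 0.41]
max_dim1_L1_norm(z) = 0.96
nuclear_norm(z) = 1.32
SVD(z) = [[-0.69, -0.16, 0.71], [0.67, -0.51, 0.54], [0.27, 0.85, 0.45]] @ diag([0.8459142492927773, 0.45312315365688066, 0.020211147010500502]) @ [[-0.48, -0.15, -0.86], [0.19, -0.98, 0.06], [0.85, 0.14, -0.50]]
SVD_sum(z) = [[0.28, 0.09, 0.5], [-0.27, -0.09, -0.49], [-0.11, -0.04, -0.20]] + [[-0.01, 0.07, -0.00], [-0.04, 0.22, -0.01], [0.07, -0.38, 0.02]] + [[0.01,0.0,-0.01], [0.01,0.00,-0.01], [0.01,0.00,-0.0]]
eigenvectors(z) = [[-0.34, 0.85, -0.63], [0.83, 0.20, 0.33], [-0.45, -0.48, 0.7]]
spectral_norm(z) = 0.85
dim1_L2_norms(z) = [0.59, 0.61, 0.45]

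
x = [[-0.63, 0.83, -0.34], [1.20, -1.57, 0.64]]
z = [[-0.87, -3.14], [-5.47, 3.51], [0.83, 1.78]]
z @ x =[[-3.22, 4.21, -1.71], [7.66, -10.05, 4.11], [1.61, -2.11, 0.86]]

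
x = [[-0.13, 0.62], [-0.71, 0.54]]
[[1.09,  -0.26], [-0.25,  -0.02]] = x @ [[2.00,-0.34], [2.17,-0.49]]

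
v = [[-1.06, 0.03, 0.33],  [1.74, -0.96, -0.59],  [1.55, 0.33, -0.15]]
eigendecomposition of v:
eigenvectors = [[(0.25+0j), 0.15-0.07j, 0.15+0.07j], [(-0.12+0j), (-0.98+0j), (-0.98-0j)], [(0.96+0j), (0.07+0.11j), 0.07-0.11j]]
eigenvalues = [(0.21+0j), (-1.19+0.18j), (-1.19-0.18j)]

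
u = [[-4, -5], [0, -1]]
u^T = [[-4, 0], [-5, -1]]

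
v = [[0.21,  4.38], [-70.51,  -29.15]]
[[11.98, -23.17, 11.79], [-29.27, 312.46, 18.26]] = v @ [[-0.73,-2.29,-1.4], [2.77,-5.18,2.76]]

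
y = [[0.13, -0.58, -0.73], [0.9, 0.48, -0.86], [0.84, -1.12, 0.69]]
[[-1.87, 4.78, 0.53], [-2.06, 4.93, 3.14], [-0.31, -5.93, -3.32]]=y @ [[-0.92,-1.19,0.39], [0.71,0.16,1.91], [1.83,-6.89,-2.18]]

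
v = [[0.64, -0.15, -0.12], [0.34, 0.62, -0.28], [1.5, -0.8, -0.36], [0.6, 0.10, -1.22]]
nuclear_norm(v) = 3.77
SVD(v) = [[-0.31, -0.12, 0.30],  [-0.12, 0.48, 0.83],  [-0.79, -0.49, 0.06],  [-0.51, 0.72, -0.47]] @ diag([2.0682403200670345, 1.1515313164448142, 0.5470444275338877]) @ [[-0.84, 0.27, 0.47], [-0.18, 0.68, -0.71], [0.51, 0.69, 0.52]]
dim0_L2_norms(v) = [1.77, 1.03, 1.31]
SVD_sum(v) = [[0.53, -0.17, -0.3], [0.21, -0.07, -0.12], [1.38, -0.44, -0.78], [0.88, -0.28, -0.5]] + [[0.02, -0.09, 0.10], [-0.10, 0.38, -0.40], [0.1, -0.38, 0.4], [-0.15, 0.56, -0.59]] + [[0.08, 0.11, 0.08], [0.23, 0.31, 0.24], [0.02, 0.02, 0.02], [-0.13, -0.18, -0.13]]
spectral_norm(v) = 2.07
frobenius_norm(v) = 2.43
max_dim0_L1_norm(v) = 3.08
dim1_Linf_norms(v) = [0.64, 0.62, 1.5, 1.22]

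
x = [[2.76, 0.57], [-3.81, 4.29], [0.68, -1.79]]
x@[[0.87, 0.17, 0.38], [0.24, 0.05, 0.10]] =[[2.54, 0.50, 1.11], [-2.29, -0.43, -1.02], [0.16, 0.03, 0.08]]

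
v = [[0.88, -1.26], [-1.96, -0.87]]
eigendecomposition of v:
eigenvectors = [[0.81, 0.43], [-0.59, 0.9]]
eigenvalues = [1.8, -1.79]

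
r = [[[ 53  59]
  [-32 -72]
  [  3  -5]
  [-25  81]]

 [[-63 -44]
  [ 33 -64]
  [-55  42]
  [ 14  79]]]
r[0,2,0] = 3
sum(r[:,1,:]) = -135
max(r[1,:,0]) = 33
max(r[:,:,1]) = 81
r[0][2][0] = 3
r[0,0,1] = 59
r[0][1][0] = -32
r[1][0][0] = -63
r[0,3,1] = 81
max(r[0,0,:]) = 59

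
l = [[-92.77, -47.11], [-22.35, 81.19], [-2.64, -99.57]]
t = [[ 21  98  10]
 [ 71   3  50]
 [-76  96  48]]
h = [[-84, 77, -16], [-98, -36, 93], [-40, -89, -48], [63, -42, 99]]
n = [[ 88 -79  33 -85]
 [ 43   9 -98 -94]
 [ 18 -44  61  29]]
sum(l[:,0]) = -117.76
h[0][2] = -16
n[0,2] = 33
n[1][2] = -98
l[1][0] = -22.35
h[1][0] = -98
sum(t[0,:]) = 129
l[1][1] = 81.19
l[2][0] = -2.64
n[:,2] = [33, -98, 61]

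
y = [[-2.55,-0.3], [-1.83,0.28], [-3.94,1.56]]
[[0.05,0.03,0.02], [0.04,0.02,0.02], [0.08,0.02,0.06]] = y @ [[-0.02, -0.01, -0.01], [0.0, -0.01, 0.01]]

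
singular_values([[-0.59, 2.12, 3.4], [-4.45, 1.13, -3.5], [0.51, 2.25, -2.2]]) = [6.19, 3.74, 2.75]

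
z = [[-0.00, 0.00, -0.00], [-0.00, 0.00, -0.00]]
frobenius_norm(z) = 0.00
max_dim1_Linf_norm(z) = 0.0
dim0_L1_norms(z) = [0.0, 0.0, 0.0]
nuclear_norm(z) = 0.00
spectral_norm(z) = 0.00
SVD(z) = [[1.0, 0.00], [0.0, 1.0]] @ diag([-0.0, 0.0]) @ [[1.0, 0.00, 0.00], [0.0, 1.00, 0.0]]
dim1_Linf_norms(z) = [0.0, 0.0]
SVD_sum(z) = [[-0.00, -0.00, -0.0], [-0.00, -0.00, -0.0]] + [[0.00, 0.00, 0.00],  [0.00, 0.0, 0.00]]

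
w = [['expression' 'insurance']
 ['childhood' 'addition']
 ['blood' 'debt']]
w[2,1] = 'debt'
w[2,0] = 'blood'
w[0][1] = 'insurance'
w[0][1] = 'insurance'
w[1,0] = 'childhood'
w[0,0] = 'expression'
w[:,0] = ['expression', 'childhood', 'blood']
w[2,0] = 'blood'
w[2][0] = 'blood'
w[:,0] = ['expression', 'childhood', 'blood']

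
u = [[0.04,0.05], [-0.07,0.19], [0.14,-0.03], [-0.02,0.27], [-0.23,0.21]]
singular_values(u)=[0.44, 0.2]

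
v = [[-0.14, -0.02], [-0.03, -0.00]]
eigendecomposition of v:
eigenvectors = [[-0.98, 0.14], [-0.2, -0.99]]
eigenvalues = [-0.14, 0.0]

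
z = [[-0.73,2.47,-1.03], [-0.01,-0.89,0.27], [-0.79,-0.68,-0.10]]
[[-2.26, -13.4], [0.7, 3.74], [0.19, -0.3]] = z @ [[-0.36,  3.14], [-0.16,  -3.54], [2.07,  2.3]]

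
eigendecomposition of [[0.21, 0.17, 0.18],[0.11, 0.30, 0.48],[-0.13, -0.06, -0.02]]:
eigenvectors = [[(-0.3+0j),0.46-0.43j,(0.46+0.43j)], [0.84+0.00j,0.68+0.00j,(0.68-0j)], [(-0.45+0j),-0.19+0.32j,(-0.19-0.32j)]]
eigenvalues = [0j, (0.24+0.16j), (0.24-0.16j)]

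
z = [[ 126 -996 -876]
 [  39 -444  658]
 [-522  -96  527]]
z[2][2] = 527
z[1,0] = 39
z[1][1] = -444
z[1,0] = 39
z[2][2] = 527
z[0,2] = -876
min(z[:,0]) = -522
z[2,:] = [-522, -96, 527]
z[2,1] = -96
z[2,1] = -96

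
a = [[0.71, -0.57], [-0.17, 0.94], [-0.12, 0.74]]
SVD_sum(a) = [[0.32, -0.74],[-0.37, 0.85],[-0.29, 0.67]] + [[0.39,  0.17], [0.20,  0.09], [0.17,  0.07]]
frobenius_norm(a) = 1.52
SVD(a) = [[0.56, 0.83],[-0.65, 0.43],[-0.51, 0.36]] @ diag([1.4288863447298412, 0.5116481348002682]) @ [[0.4, -0.92], [0.92, 0.40]]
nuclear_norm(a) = 1.94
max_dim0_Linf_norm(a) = 0.94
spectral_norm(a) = 1.43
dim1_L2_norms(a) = [0.91, 0.96, 0.75]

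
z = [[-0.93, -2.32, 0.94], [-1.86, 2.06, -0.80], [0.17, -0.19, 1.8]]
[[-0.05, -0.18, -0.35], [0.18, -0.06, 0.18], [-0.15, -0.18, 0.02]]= z @ [[-0.05,0.08,0.05], [0.01,-0.0,0.14], [-0.08,-0.11,0.02]]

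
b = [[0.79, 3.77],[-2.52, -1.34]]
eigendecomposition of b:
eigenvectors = [[(0.77+0j), (0.77-0j)], [-0.22+0.59j, -0.22-0.59j]]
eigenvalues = [(-0.28+2.89j), (-0.28-2.89j)]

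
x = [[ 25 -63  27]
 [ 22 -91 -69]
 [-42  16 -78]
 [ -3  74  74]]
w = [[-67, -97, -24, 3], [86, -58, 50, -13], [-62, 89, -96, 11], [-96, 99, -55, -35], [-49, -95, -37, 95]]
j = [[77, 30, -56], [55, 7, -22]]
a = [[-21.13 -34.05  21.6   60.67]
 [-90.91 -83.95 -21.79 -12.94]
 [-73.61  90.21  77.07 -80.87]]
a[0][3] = 60.67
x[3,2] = 74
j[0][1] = 30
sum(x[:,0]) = 2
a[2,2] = 77.07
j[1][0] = 55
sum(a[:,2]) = 76.88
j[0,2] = -56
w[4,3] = 95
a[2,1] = 90.21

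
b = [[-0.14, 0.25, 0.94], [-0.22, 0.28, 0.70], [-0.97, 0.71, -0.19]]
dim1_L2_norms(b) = [0.98, 0.79, 1.22]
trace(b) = -0.05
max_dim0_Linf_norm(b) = 0.97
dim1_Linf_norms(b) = [0.94, 0.7, 0.97]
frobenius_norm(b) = 1.75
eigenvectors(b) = [[(0.7+0j), (0.7-0j), -0.60+0.00j], [(0.53+0.05j), 0.53-0.05j, (-0.79+0j)], [(-0.06+0.46j), (-0.06-0.46j), 0.11+0.00j]]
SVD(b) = [[-0.56, -0.56, -0.61], [-0.51, -0.35, 0.79], [-0.66, 0.75, -0.09]] @ diag([1.3463070318715897, 1.1185012157034917, 0.0035222724085598196]) @ [[0.61, -0.55, -0.56], [-0.51, 0.26, -0.82], [0.6, 0.79, -0.12]]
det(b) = 0.01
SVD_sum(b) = [[-0.46,  0.42,  0.42], [-0.42,  0.38,  0.38], [-0.54,  0.49,  0.5]] + [[0.32,-0.17,0.52], [0.20,-0.10,0.32], [-0.43,0.22,-0.69]] + [[-0.00, -0.00, 0.0], [0.0, 0.0, -0.0], [-0.0, -0.0, 0.00]]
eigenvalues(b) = [(-0.03+0.64j), (-0.03-0.64j), (0.01+0j)]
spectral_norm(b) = 1.35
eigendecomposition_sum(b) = [[(-0.06+0.75j), (0.11-0.56j), 0.47+0.08j], [-0.10+0.56j, (0.12-0.42j), 0.35+0.10j], [(-0.49-0.1j), (0.36+0.12j), (-0.1+0.3j)]] + [[(-0.06-0.75j),0.11+0.56j,0.47-0.08j], [-0.10-0.56j,(0.12+0.42j),0.35-0.10j], [-0.49+0.10j,0.36-0.12j,(-0.1-0.3j)]] + [[(-0.02+0j),(0.02-0j),-0.00-0.00j],[(-0.02+0j),0.03-0.00j,-0.00-0.00j],[-0j,(-0+0j),0.00+0.00j]]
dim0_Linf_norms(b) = [0.97, 0.71, 0.94]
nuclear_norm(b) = 2.47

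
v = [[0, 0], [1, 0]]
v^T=[[0, 1], [0, 0]]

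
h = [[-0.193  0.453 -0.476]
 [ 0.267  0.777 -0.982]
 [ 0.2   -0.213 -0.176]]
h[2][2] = -0.176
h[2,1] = -0.213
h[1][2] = -0.982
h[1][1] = 0.777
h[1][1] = 0.777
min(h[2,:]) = -0.213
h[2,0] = 0.2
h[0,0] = -0.193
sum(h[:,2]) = -1.634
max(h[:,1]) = 0.777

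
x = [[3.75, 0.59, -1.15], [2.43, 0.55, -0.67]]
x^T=[[3.75,2.43],[0.59,0.55],[-1.15,-0.67]]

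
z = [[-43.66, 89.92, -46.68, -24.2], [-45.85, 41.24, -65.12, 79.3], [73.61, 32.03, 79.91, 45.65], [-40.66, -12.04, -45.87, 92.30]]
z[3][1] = -12.04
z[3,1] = -12.04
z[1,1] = 41.24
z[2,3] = 45.65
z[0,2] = -46.68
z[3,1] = -12.04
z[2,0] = 73.61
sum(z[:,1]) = 151.15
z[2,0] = 73.61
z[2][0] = 73.61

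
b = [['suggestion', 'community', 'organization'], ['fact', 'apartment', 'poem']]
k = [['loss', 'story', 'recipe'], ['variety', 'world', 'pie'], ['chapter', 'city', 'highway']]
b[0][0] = 'suggestion'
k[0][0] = 'loss'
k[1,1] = 'world'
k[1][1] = 'world'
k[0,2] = 'recipe'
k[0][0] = 'loss'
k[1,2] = 'pie'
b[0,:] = ['suggestion', 'community', 'organization']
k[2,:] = ['chapter', 'city', 'highway']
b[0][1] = 'community'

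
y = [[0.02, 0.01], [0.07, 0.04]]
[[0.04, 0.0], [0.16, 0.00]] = y @ [[2.3,-0.17], [-0.13,0.42]]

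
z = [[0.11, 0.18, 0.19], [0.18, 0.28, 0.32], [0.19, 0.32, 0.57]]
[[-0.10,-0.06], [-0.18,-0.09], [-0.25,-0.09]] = z @ [[-1.18,0.46], [0.52,-0.69], [-0.34,0.07]]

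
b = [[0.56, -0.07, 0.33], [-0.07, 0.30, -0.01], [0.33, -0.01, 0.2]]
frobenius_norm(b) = 0.82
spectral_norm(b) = 0.77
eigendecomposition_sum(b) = [[0.56, -0.09, 0.33], [-0.09, 0.01, -0.05], [0.33, -0.05, 0.19]] + [[0.0,0.0,-0.00], [0.0,0.0,-0.0], [-0.00,-0.0,0.00]] + [[0.0, 0.02, 0.0], [0.02, 0.29, 0.04], [0.0, 0.04, 0.01]]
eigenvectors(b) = [[0.85, -0.52, 0.07], [-0.14, -0.09, 0.99], [0.50, 0.85, 0.15]]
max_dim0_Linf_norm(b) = 0.56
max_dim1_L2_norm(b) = 0.65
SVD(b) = [[-0.85, -0.07, -0.52], [0.14, -0.99, -0.09], [-0.5, -0.15, 0.85]] @ diag([0.7650857446197011, 0.29332795130895833, 0.001586304071340542]) @ [[-0.85, 0.14, -0.50],[-0.07, -0.99, -0.15],[-0.52, -0.09, 0.85]]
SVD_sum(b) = [[0.56, -0.09, 0.33], [-0.09, 0.01, -0.05], [0.33, -0.05, 0.19]] + [[0.00, 0.02, 0.00], [0.02, 0.29, 0.04], [0.00, 0.04, 0.01]] + [[0.00,  0.00,  -0.00],  [0.0,  0.00,  -0.00],  [-0.0,  -0.00,  0.0]]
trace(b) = 1.06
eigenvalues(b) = [0.77, 0.0, 0.29]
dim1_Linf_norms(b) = [0.56, 0.3, 0.33]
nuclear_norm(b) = 1.06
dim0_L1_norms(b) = [0.96, 0.38, 0.54]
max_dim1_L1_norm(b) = 0.96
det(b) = 0.00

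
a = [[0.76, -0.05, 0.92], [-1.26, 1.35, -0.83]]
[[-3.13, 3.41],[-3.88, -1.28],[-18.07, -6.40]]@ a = [[-6.68, 4.76, -5.71], [-1.34, -1.53, -2.51], [-5.67, -7.74, -11.31]]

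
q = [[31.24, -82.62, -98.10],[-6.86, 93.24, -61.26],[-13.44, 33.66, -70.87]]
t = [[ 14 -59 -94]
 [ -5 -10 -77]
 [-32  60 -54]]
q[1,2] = -61.26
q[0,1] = -82.62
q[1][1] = 93.24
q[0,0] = 31.24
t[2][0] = -32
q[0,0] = 31.24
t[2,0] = -32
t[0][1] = -59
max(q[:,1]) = 93.24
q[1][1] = 93.24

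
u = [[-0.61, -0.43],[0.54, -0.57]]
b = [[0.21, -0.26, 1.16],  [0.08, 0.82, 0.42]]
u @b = [[-0.16,-0.19,-0.89],[0.07,-0.61,0.39]]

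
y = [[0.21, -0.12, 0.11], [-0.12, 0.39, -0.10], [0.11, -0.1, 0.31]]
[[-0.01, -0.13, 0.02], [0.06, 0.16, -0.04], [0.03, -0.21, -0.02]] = y @[[-0.05,-0.19,0.1], [0.19,0.22,-0.12], [0.17,-0.54,-0.14]]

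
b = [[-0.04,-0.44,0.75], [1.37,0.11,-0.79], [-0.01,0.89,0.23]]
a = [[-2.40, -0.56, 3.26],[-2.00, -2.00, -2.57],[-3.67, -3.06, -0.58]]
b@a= [[-1.78, -1.39, 0.57], [-0.61, 1.43, 4.64], [-2.6, -2.48, -2.45]]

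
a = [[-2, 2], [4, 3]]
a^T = [[-2, 4], [2, 3]]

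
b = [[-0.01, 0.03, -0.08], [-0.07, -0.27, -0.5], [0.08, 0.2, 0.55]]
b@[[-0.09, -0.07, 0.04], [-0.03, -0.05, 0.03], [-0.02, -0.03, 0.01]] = [[0.0,0.0,-0.0], [0.02,0.03,-0.02], [-0.02,-0.03,0.01]]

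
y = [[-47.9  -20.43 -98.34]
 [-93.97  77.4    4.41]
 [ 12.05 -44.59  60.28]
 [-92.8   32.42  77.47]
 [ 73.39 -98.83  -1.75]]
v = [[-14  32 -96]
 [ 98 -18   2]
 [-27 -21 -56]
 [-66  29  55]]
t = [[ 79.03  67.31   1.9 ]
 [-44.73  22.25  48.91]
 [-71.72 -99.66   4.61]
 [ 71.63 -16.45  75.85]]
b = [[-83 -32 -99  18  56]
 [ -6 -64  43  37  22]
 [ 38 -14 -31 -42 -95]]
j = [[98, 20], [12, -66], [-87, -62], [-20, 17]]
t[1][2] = 48.91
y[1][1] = 77.4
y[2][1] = -44.59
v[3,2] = 55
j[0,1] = 20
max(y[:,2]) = 77.47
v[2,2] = -56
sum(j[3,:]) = -3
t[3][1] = -16.45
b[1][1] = -64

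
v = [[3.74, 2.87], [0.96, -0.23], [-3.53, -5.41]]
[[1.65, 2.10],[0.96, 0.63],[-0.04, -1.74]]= v@[[0.87, 0.63],[-0.56, -0.09]]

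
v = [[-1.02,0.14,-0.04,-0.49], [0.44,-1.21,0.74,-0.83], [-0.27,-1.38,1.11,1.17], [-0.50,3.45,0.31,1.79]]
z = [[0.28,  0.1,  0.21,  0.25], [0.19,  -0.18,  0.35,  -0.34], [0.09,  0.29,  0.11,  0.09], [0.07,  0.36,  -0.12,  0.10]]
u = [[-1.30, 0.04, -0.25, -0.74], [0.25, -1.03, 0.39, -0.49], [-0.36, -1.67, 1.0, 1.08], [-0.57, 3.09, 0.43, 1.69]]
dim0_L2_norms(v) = [1.25, 3.91, 1.37, 2.35]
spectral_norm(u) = 3.88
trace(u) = 0.36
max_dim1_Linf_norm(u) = 3.09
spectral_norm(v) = 4.25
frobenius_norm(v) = 4.92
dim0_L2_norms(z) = [0.36, 0.51, 0.44, 0.44]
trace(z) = 0.31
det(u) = -4.77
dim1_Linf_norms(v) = [1.02, 1.21, 1.38, 3.45]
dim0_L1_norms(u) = [2.48, 5.83, 2.07, 4.0]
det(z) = 0.01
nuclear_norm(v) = 8.22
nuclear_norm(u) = 7.84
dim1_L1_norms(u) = [2.33, 2.16, 4.11, 5.78]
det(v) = -7.72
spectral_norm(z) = 0.64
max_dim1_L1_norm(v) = 6.05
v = u + z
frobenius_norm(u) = 4.67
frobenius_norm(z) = 0.88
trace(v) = 0.67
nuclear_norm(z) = 1.53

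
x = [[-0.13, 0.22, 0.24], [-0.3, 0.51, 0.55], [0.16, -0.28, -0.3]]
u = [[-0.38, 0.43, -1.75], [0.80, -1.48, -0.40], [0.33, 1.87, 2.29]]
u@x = [[-0.36,0.63,0.67], [0.28,-0.47,-0.50], [-0.24,0.39,0.42]]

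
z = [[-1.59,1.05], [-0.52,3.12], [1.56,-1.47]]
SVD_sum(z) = [[-0.77, 1.48], [-1.39, 2.66], [0.94, -1.79]] + [[-0.82, -0.43], [0.87, 0.46], [0.62, 0.32]]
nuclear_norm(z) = 5.51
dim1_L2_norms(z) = [1.91, 3.16, 2.14]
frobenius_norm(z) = 4.27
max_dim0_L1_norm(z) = 5.64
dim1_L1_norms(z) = [2.64, 3.64, 3.03]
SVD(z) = [[-0.42, 0.61], [-0.75, -0.65], [0.51, -0.46]] @ diag([3.9896297678690487, 1.5207742486421751]) @ [[0.46, -0.89], [-0.89, -0.46]]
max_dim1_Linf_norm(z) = 3.12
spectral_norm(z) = 3.99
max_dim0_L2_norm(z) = 3.61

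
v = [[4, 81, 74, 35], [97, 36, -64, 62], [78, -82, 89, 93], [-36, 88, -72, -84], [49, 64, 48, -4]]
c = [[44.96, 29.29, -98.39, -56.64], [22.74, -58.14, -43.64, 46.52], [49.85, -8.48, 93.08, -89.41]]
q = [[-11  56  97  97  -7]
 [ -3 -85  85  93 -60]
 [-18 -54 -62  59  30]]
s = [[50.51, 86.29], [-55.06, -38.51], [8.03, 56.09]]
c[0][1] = 29.29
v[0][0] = 4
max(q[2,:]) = 59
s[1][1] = -38.51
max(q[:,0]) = -3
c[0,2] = -98.39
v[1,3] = 62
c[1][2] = -43.64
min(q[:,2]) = -62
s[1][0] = -55.06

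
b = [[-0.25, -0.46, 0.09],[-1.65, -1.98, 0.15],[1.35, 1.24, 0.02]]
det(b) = 0.005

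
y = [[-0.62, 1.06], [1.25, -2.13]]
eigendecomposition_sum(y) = [[0.00, 0.0], [0.0, 0.0]] + [[-0.62, 1.06],[1.25, -2.13]]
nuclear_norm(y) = 2.76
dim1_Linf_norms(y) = [1.06, 2.13]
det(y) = -0.00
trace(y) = -2.75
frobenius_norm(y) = 2.76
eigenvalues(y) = [0.0, -2.75]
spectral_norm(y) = 2.76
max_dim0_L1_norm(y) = 3.19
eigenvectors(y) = [[0.86, -0.45], [0.51, 0.90]]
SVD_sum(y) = [[-0.62, 1.06], [1.25, -2.13]] + [[0.0, 0.00], [0.00, 0.00]]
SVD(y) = [[-0.45, 0.9], [0.9, 0.45]] @ diag([2.7581510935966955, 0.0015952715607987066]) @ [[0.51, -0.86], [0.86, 0.51]]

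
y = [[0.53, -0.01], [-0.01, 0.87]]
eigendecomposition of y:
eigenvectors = [[-1.0, 0.03], [-0.03, -1.0]]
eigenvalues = [0.53, 0.87]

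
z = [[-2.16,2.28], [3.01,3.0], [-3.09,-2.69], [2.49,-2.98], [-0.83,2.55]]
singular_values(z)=[6.16, 5.39]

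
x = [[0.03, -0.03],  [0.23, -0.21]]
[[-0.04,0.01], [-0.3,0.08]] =x@[[-0.55, 0.84], [0.84, 0.55]]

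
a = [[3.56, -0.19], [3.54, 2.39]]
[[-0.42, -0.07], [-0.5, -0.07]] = a @ [[-0.12, -0.02], [-0.03, -0.00]]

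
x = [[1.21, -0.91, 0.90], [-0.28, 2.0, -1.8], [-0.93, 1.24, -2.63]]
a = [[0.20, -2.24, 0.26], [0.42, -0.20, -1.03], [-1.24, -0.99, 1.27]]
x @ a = [[-1.26,-3.42,2.39], [3.02,2.01,-4.42], [3.6,4.44,-4.86]]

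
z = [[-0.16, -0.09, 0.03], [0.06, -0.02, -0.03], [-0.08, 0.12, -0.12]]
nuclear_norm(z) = 0.43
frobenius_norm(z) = 0.27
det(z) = -0.00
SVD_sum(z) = [[-0.12, -0.11, 0.07], [0.03, 0.02, -0.02], [0.05, 0.04, -0.03]] + [[-0.04, 0.03, -0.03], [0.03, -0.02, 0.02], [-0.13, 0.08, -0.09]] + [[0.00, -0.01, -0.01],[0.01, -0.03, -0.03],[0.0, -0.00, -0.0]]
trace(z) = -0.30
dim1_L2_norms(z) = [0.19, 0.07, 0.19]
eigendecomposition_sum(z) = [[-0.06-0.01j, -0.03-0.07j, 0.02+0.02j], [0.06+0.02j, (0.02+0.07j), (-0.01-0.02j)], [(0.08-0.13j), (0.18-0j), -0.05+0.02j]] + [[-0.06+0.01j, (-0.03+0.07j), (0.02-0.02j)], [0.06-0.02j, 0.02-0.07j, (-0.01+0.02j)], [(0.08+0.13j), 0.18+0.00j, (-0.05-0.02j)]] + [[(-0.04-0j), -0.04-0.00j, (-0+0j)], [-0.05-0.00j, (-0.05-0j), -0.00+0.00j], [-0.24-0.00j, (-0.23-0j), (-0.01+0j)]]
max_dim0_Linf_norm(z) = 0.16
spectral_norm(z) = 0.19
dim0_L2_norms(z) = [0.19, 0.15, 0.13]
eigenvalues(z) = [(-0.1+0.08j), (-0.1-0.08j), (-0.11+0j)]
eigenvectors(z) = [[(-0.13-0.34j), -0.13+0.34j, 0.16+0.00j], [(0.08+0.34j), (0.08-0.34j), 0.22+0.00j], [0.86+0.00j, (0.86-0j), 0.96+0.00j]]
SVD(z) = [[-0.91, 0.32, 0.26], [0.21, -0.2, 0.96], [0.36, 0.93, 0.12]] @ diag([0.19285554370639915, 0.1882163814829953, 0.045621628677161005]) @ [[0.67,0.63,-0.40],  [-0.73,0.46,-0.51],  [0.14,-0.63,-0.76]]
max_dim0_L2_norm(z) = 0.19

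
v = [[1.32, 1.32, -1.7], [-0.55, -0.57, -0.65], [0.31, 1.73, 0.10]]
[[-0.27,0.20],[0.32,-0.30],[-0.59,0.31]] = v@[[-0.08,0.23],[-0.32,0.13],[-0.15,0.16]]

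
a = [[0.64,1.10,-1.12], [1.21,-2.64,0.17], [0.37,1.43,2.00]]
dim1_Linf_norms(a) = [1.12, 2.64, 2.0]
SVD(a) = [[0.21, -0.51, -0.83], [-0.83, 0.35, -0.43], [0.51, 0.79, -0.35]] @ diag([3.299324409436945, 2.2650989251360425, 1.2256366919446768]) @ [[-0.21, 0.96, 0.19], [0.17, -0.16, 0.97], [-0.96, -0.23, 0.13]]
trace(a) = 0.00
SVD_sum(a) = [[-0.15, 0.68, 0.14], [0.57, -2.64, -0.53], [-0.35, 1.61, 0.33]] + [[-0.20, 0.18, -1.12],[0.14, -0.13, 0.77],[0.31, -0.28, 1.73]] + [[0.98, 0.24, -0.13], [0.51, 0.12, -0.07], [0.41, 0.1, -0.06]]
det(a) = -9.16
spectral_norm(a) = 3.30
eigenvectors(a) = [[(0.34+0j), (-0.73+0j), (-0.73-0j)], [(-0.91+0j), (-0.18+0.05j), (-0.18-0.05j)], [0.23+0.00j, 0.42+0.50j, (0.42-0.5j)]]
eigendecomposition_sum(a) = [[(-0.31+0j),  (1.01-0j),  (-0.1+0j)], [0.85-0.00j,  (-2.74+0j),  (0.28-0j)], [(-0.22+0j),  (0.69-0j),  (-0.07+0j)]] + [[(0.48+0.82j), (0.05+0.57j), -0.51+1.07j], [0.18+0.17j, 0.05+0.14j, (-0.05+0.31j)], [(0.29-0.8j), (0.37-0.36j), 1.04-0.27j]] + [[(0.48-0.82j), 0.05-0.57j, (-0.51-1.07j)],[(0.18-0.17j), (0.05-0.14j), -0.05-0.31j],[0.29+0.80j, 0.37+0.36j, (1.04+0.27j)]]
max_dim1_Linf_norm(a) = 2.64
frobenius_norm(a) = 4.19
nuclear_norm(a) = 6.79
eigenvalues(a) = [(-3.13+0j), (1.56+0.7j), (1.56-0.7j)]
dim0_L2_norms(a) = [1.42, 3.2, 2.3]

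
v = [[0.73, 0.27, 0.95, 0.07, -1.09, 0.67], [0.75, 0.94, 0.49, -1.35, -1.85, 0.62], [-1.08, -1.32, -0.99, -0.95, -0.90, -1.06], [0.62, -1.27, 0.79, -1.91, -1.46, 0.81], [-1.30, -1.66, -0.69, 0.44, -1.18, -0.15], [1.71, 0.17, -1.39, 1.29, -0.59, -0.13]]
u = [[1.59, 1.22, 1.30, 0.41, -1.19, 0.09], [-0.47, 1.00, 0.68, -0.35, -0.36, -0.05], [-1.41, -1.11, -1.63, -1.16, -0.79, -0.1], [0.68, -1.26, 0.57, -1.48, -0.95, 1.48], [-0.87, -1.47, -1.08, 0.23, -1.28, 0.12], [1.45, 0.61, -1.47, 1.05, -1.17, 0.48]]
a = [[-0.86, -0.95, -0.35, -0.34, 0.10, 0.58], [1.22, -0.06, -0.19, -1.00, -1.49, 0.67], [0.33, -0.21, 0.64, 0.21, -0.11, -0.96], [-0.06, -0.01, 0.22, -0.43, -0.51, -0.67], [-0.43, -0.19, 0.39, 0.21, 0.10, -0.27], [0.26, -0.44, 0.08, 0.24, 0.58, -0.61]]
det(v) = -26.57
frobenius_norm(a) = 3.38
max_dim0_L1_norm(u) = 6.73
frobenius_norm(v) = 6.30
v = u + a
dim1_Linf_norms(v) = [1.09, 1.85, 1.32, 1.91, 1.66, 1.71]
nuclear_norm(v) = 13.34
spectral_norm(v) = 3.98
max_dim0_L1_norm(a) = 3.76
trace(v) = -2.54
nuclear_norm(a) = 6.70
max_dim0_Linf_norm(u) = 1.63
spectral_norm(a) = 2.43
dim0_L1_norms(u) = [6.47, 6.67, 6.73, 4.68, 5.74, 2.32]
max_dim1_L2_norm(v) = 3.01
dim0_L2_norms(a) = [1.61, 1.09, 0.88, 1.2, 1.69, 1.61]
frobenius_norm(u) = 6.15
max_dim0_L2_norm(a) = 1.69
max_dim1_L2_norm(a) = 2.28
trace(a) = -1.22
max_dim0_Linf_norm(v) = 1.91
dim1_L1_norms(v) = [3.78, 6.0, 6.3, 6.86, 5.42, 5.28]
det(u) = -26.89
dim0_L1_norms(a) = [3.16, 1.86, 1.87, 2.43, 2.89, 3.76]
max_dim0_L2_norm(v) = 3.05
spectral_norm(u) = 4.13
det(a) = 0.07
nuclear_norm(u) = 13.05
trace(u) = -1.32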